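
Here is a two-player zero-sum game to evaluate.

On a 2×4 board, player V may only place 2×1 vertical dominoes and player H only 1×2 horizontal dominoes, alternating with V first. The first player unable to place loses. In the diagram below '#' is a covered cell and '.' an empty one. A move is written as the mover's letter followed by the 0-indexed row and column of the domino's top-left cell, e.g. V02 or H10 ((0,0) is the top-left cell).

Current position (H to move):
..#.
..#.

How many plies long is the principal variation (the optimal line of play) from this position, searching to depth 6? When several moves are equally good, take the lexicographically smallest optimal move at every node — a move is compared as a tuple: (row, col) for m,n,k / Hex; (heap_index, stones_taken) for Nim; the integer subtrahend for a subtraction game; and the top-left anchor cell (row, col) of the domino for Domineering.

PV length from [..#./..#.]: 3 plies

p1 H@[..#./..#.]: H00[###./..#.]+1* H10[..#./###.]+1
p2 V@[###./..#.]: V03[####/..##]-1*
p3 H@[####/..##]: H10[####/####]+1*
p4 V@[####/####] terminal -1; root [..#./..#.] d6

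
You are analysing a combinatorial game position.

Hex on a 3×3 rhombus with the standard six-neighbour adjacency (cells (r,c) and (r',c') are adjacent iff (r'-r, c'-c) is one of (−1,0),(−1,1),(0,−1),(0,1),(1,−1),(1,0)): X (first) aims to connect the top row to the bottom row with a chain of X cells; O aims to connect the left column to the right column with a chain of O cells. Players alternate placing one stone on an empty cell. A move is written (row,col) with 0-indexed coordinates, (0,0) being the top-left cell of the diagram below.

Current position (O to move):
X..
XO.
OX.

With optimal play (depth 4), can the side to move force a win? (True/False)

ply 1, O at X../XO./OX. | (0,1)=+1→XO./XO./OX.*; (0,2)=+1→X.O/XO./OX.; (1,2)=+1→X../XOO/OX.; (2,2)=+1→X../XO./OXO
ply 2, X at XO./XO./OX. | (0,2)=-1→XOX/XO./OX.*; (1,2)=-1→XO./XOX/OX.; (2,2)=-1→XO./XO./OXX
ply 3, O at XOX/XO./OX. | (1,2)=+1→XOX/XOO/OX.*; (2,2)=-1→XOX/XO./OXO
ply 4: XOX/XOO/OX. is terminal -1 (X); from X../XO./OX. depth 4

O winning at [X../XO./OX.]: True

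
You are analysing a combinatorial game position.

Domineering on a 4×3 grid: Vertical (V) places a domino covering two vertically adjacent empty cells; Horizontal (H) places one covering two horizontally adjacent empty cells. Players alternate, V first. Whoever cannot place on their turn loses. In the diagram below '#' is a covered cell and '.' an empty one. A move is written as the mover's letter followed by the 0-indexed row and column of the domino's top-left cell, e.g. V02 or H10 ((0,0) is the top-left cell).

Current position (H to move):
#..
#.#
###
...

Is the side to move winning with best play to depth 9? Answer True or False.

[#../#.#/###/...] H move#1: H01:+1/###/#.#/###/...*, H30:-1/#../#.#/###/##., H31:-1/#../#.#/###/.##
[###/#.#/###/...] end (terminal -1, V#2); searched #../#.#/###/... to 9

H winning at [#../#.#/###/...]: True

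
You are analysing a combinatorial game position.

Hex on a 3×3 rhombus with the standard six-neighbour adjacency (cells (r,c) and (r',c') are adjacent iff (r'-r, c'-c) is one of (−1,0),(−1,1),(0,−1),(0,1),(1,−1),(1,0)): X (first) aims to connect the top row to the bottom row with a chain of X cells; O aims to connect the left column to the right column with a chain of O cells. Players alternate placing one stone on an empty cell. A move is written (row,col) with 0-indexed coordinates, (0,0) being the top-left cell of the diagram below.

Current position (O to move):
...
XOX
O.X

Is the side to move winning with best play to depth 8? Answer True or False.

O winning at [.../XOX/O.X]: True

p1 O@[.../XOX/O.X]: (0,0)[O../XOX/O.X]-1 (0,1)[.O./XOX/O.X]-1 (0,2)[..O/XOX/O.X]+1* (2,1)[.../XOX/OOX]-1
p2 X@[..O/XOX/O.X] terminal -1; root [.../XOX/O.X] d8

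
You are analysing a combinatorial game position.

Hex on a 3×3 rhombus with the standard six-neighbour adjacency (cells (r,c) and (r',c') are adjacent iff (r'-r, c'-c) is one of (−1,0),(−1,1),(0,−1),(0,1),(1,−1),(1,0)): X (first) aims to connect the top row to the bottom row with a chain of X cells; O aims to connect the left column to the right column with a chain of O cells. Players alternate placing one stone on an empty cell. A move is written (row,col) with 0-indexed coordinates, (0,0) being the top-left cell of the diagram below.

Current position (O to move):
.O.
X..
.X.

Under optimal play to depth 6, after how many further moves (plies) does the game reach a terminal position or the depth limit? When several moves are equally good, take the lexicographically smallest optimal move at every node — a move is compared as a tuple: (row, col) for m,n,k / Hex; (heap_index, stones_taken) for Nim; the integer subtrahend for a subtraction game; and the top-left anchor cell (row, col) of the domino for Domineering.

[.O./X../.X.] O move#1: (0,0):-1/OO./X../.X., (0,2):-1/.OO/X../.X., (1,1):+1/.O./XO./.X.*, (1,2):-1/.O./X.O/.X., (2,0):-1/.O./X../OX., (2,2):-1/.O./X../.XO
[.O./XO./.X.] X move#2: (0,0):-1/XO./XO./.X.*, (0,2):-1/.OX/XO./.X., (1,2):-1/.O./XOX/.X., (2,0):-1/.O./XO./XX., (2,2):-1/.O./XO./.XX
[XO./XO./.X.] O move#3: (0,2):-1/XOO/XO./.X., (1,2):-1/XO./XOO/.X., (2,0):+1/XO./XO./OX.*, (2,2):-1/XO./XO./.XO
[XO./XO./OX.] X move#4: (0,2):-1/XOX/XO./OX.*, (1,2):-1/XO./XOX/OX., (2,2):-1/XO./XO./OXX
[XOX/XO./OX.] O move#5: (1,2):+1/XOX/XOO/OX.*, (2,2):-1/XOX/XO./OXO
[XOX/XOO/OX.] end (terminal -1, X#6); searched .O./X../.X. to 6

PV length from [.O./X../.X.]: 5 plies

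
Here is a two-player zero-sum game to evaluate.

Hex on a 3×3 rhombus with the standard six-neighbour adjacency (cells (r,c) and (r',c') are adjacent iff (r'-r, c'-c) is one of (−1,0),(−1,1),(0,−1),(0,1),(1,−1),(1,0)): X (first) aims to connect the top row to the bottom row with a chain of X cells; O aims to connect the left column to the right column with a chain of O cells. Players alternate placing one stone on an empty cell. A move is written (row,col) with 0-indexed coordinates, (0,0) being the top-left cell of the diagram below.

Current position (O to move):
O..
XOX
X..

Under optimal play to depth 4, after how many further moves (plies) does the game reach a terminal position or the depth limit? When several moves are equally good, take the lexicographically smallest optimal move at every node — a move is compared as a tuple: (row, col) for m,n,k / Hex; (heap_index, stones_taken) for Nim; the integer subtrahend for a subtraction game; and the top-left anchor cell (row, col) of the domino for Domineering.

PV length from [O../XOX/X..]: 4 plies

[O../XOX/X..] O move#1: (0,1):-1/OO./XOX/X..*, (0,2):-1/O.O/XOX/X.., (2,1):-1/O../XOX/XO., (2,2):-1/O../XOX/X.O
[OO./XOX/X..] X move#2: (0,2):+1/OOX/XOX/X..*, (2,1):-1/OO./XOX/XX., (2,2):-1/OO./XOX/X.X
[OOX/XOX/X..] O move#3: (2,1):-1/OOX/XOX/XO.*, (2,2):-1/OOX/XOX/X.O
[OOX/XOX/XO.] X move#4: (2,2):+1/OOX/XOX/XOX*
[OOX/XOX/XOX] end (terminal -1, O#5); searched O../XOX/X.. to 4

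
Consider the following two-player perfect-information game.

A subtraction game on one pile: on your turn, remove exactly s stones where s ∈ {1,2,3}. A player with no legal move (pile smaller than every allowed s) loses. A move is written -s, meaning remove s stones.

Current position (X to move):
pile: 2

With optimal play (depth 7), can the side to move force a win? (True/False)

X winning at [2]: True

[2] X move#1: -1:-1/1, -2:+1/0*
[0] end (terminal -1, O#2); searched 2 to 7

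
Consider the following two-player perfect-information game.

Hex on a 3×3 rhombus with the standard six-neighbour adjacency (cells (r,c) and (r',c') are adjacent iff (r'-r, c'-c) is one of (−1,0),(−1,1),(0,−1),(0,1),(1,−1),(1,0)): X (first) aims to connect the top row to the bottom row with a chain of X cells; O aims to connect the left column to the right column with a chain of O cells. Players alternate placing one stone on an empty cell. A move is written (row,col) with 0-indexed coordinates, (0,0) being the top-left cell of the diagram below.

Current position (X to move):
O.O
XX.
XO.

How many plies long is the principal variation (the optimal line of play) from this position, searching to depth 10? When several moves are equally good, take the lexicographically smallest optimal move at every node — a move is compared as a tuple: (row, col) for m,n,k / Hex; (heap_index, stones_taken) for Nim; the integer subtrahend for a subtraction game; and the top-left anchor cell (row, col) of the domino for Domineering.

p1 X@[O.O/XX./XO.]: (0,1)[OXO/XX./XO.]+1* (1,2)[O.O/XXX/XO.]-1 (2,2)[O.O/XX./XOX]-1
p2 O@[OXO/XX./XO.] terminal -1; root [O.O/XX./XO.] d10

PV length from [O.O/XX./XO.]: 1 ply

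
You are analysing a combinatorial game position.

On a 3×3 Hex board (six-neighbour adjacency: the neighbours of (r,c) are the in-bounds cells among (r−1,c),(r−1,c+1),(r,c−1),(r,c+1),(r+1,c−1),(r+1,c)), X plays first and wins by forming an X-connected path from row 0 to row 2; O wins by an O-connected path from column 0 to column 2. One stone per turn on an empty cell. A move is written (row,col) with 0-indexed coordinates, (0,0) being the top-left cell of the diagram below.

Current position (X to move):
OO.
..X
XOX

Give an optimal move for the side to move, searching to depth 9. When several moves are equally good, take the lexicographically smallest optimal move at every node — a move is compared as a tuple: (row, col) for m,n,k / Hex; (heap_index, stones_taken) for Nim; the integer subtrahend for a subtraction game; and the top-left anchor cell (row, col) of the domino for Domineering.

X's best at [OO./..X/XOX]: (0,2)

[OO./..X/XOX] X move#1: (0,2):+1/OOX/..X/XOX*, (1,0):-1/OO./X.X/XOX, (1,1):-1/OO./.XX/XOX
[OOX/..X/XOX] end (terminal -1, O#2); searched OO./..X/XOX to 9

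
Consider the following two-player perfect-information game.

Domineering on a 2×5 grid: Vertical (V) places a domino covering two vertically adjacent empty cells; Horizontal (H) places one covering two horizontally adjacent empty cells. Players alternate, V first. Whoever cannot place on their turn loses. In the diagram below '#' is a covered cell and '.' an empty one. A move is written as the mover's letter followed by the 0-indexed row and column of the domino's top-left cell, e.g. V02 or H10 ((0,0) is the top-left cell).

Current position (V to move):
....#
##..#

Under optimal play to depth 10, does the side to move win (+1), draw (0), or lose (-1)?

value(....#/##..#, V) = +1

p1 V@[....#/##..#]: V02[..#.#/###.#]+1* V03[...##/##.##]-1
p2 H@[..#.#/###.#]: H00[###.#/###.#]-1*
p3 V@[###.#/###.#]: V03[#####/#####]+1*
p4 H@[#####/#####] terminal -1; root [....#/##..#] d10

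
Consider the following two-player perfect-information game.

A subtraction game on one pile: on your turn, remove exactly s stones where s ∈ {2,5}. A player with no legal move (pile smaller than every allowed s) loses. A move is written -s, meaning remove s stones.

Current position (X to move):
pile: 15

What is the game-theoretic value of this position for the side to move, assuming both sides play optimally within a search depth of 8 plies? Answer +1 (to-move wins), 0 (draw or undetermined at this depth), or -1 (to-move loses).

value(15, X) = -1

p1 X@[15]: -2[13]-1* -5[10]-1
p2 O@[13]: -2[11]+1* -5[8]+1
p3 X@[11]: -2[9]-1* -5[6]-1
p4 O@[9]: -2[7]+1* -5[4]+1
p5 X@[7]: -2[5]-1* -5[2]-1
p6 O@[5]: -2[3]-1 -5[0]+1*
p7 X@[0] terminal -1; root [15] d8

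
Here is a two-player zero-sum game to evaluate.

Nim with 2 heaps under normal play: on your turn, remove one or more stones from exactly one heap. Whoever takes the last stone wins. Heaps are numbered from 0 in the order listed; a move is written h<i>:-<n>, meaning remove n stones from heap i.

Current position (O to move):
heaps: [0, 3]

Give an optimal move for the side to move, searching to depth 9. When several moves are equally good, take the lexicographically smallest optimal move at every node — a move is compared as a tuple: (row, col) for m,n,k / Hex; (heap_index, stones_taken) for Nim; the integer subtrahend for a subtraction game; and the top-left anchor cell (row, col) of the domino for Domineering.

ply 1, O at (0,3) | h1:-1=-1→(0,2); h1:-2=-1→(0,1); h1:-3=+1→(0,0)*
ply 2: (0,0) is terminal -1 (X); from (0,3) depth 9

O's best at [(0,3)]: h1:-3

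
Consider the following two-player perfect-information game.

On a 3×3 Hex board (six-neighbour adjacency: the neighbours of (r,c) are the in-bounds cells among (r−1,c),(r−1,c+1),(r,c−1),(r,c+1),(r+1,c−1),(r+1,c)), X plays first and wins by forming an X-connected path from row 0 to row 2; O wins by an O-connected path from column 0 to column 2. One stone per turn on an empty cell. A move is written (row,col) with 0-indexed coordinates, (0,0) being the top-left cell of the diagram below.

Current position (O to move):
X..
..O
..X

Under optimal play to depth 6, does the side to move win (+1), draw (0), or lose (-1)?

p1 O@[X../..O/..X]: (0,1)[XO./..O/..X]-1 (0,2)[X.O/..O/..X]-1 (1,0)[X../O.O/..X]-1 (1,1)[X../.OO/..X]+1* (2,0)[X../..O/O.X]+1 (2,1)[X../..O/.OX]-1
p2 X@[X../.OO/..X]: (0,1)[XX./.OO/..X]-1* (0,2)[X.X/.OO/..X]-1 (1,0)[X../XOO/..X]-1 (2,0)[X../.OO/X.X]-1 (2,1)[X../.OO/.XX]-1
p3 O@[XX./.OO/..X]: (0,2)[XXO/.OO/..X]+1* (1,0)[XX./OOO/..X]+1 (2,0)[XX./.OO/O.X]+1 (2,1)[XX./.OO/.OX]+1
p4 X@[XXO/.OO/..X]: (1,0)[XXO/XOO/..X]-1* (2,0)[XXO/.OO/X.X]-1 (2,1)[XXO/.OO/.XX]-1
p5 O@[XXO/XOO/..X]: (2,0)[XXO/XOO/O.X]+1* (2,1)[XXO/XOO/.OX]-1
p6 X@[XXO/XOO/O.X] terminal -1; root [X../..O/..X] d6

value(X../..O/..X, O) = +1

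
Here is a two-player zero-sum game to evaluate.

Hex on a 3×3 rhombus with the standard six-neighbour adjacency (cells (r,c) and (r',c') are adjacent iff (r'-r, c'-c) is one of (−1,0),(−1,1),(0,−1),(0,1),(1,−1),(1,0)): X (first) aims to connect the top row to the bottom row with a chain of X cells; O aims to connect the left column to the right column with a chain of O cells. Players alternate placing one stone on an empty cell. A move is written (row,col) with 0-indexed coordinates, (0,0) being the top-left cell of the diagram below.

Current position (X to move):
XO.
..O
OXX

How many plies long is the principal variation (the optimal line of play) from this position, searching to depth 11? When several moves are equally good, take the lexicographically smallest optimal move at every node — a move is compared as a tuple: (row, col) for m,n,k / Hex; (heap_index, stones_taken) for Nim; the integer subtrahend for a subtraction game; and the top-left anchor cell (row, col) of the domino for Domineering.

PV length from [XO./..O/OXX]: 3 plies

p1 X@[XO./..O/OXX]: (0,2)[XOX/..O/OXX]-1 (1,0)[XO./X.O/OXX]-1 (1,1)[XO./.XO/OXX]+1*
p2 O@[XO./.XO/OXX]: (0,2)[XOO/.XO/OXX]-1* (1,0)[XO./OXO/OXX]-1
p3 X@[XOO/.XO/OXX]: (1,0)[XOO/XXO/OXX]+1*
p4 O@[XOO/XXO/OXX] terminal -1; root [XO./..O/OXX] d11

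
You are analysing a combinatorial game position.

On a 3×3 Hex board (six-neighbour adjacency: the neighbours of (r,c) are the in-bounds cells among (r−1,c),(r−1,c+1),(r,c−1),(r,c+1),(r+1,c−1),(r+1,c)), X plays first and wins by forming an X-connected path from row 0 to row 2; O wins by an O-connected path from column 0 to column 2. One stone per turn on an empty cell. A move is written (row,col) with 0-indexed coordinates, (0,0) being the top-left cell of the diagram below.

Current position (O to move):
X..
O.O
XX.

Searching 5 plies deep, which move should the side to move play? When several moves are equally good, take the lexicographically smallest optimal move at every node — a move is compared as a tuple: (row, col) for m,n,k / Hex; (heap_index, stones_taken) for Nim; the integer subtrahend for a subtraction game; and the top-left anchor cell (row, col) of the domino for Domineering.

O's best at [X../O.O/XX.]: (0,1)

ply 1, O at X../O.O/XX. | (0,1)=+1→XO./O.O/XX.*; (0,2)=+1→X.O/O.O/XX.; (1,1)=+1→X../OOO/XX.; (2,2)=-1→X../O.O/XXO
ply 2, X at XO./O.O/XX. | (0,2)=-1→XOX/O.O/XX.*; (1,1)=-1→XO./OXO/XX.; (2,2)=-1→XO./O.O/XXX
ply 3, O at XOX/O.O/XX. | (1,1)=+1→XOX/OOO/XX.*; (2,2)=-1→XOX/O.O/XXO
ply 4: XOX/OOO/XX. is terminal -1 (X); from X../O.O/XX. depth 5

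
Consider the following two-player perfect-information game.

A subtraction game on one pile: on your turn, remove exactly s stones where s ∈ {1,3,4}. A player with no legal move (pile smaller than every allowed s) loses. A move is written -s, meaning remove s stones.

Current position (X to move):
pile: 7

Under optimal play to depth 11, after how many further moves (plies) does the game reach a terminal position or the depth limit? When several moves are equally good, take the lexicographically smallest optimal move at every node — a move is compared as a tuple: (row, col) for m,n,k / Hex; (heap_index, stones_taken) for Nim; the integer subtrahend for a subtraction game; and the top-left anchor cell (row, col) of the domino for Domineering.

PV length from [7]: 4 plies

p1 X@[7]: -1[6]-1* -3[4]-1 -4[3]-1
p2 O@[6]: -1[5]-1 -3[3]-1 -4[2]+1*
p3 X@[2]: -1[1]-1*
p4 O@[1]: -1[0]+1*
p5 X@[0] terminal -1; root [7] d11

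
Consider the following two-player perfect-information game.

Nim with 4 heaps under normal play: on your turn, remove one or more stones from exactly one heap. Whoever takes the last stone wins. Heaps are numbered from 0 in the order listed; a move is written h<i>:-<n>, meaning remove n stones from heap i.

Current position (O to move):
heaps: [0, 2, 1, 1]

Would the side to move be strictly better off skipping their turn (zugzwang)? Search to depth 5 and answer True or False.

zugzwang((0,2,1,1), O) = False

p1 O@[(0,2,1,1)]: h1:-1[(0,1,1,1)]-1 h1:-2[(0,0,1,1)]+1* h2:-1[(0,2,0,1)]-1 h3:-1[(0,2,1,0)]-1
p2 X@[(0,0,1,1)]: h2:-1[(0,0,0,1)]-1* h3:-1[(0,0,1,0)]-1
p3 O@[(0,0,0,1)]: h3:-1[(0,0,0,0)]+1*
p4 X@[(0,0,0,0)] terminal -1; root [(0,2,1,1)] d5
pass branch (X moves first from the same position):
  | p1 X@[(0,2,1,1)]: h1:-1[(0,1,1,1)]-1 h1:-2[(0,0,1,1)]+1* h2:-1[(0,2,0,1)]-1 h3:-1[(0,2,1,0)]-1
  | p2 O@[(0,0,1,1)]: h2:-1[(0,0,0,1)]-1* h3:-1[(0,0,1,0)]-1
  | p3 X@[(0,0,0,1)]: h3:-1[(0,0,0,0)]+1*
  | p4 O@[(0,0,0,0)] terminal -1; root [(0,2,1,1)] d5
O moving scores +1; O passing scores -1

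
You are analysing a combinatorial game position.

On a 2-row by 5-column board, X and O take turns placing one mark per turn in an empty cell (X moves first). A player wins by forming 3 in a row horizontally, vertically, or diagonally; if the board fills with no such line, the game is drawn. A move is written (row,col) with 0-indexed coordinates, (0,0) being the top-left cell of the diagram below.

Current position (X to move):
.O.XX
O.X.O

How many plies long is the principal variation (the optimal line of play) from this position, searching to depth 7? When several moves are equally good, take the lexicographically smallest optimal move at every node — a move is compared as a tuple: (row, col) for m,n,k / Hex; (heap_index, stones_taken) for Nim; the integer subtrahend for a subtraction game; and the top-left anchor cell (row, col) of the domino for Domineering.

PV length from [.O.XX/O.X.O]: 1 ply

p1 X@[.O.XX/O.X.O]: (0,0)[XO.XX/O.X.O]+0 (0,2)[.OXXX/O.X.O]+1* (1,1)[.O.XX/OXX.O]+1 (1,3)[.O.XX/O.XXO]+1
p2 O@[.OXXX/O.X.O] terminal -1; root [.O.XX/O.X.O] d7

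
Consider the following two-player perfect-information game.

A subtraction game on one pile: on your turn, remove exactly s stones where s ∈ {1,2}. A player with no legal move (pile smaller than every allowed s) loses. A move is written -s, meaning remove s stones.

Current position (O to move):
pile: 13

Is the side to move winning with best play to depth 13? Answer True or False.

[13] O move#1: -1:+1/12*, -2:-1/11
[12] X move#2: -1:-1/11*, -2:-1/10
[11] O move#3: -1:-1/10, -2:+1/9*
[9] X move#4: -1:-1/8*, -2:-1/7
[8] O move#5: -1:-1/7, -2:+1/6*
[6] X move#6: -1:-1/5*, -2:-1/4
[5] O move#7: -1:-1/4, -2:+1/3*
[3] X move#8: -1:-1/2*, -2:-1/1
[2] O move#9: -1:-1/1, -2:+1/0*
[0] end (terminal -1, X#10); searched 13 to 13

O winning at [13]: True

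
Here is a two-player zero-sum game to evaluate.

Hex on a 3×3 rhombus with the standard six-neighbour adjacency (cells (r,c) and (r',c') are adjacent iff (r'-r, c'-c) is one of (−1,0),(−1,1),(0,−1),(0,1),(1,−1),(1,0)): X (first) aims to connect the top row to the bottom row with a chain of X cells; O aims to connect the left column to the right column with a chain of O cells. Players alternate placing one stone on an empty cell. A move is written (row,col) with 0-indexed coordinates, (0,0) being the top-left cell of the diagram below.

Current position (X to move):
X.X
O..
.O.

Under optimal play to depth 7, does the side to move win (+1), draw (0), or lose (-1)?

[X.X/O../.O.] X move#1: (0,1):-1/XXX/O../.O.*, (1,1):-1/X.X/OX./.O., (1,2):-1/X.X/O.X/.O., (2,0):-1/X.X/O../XO., (2,2):-1/X.X/O../.OX
[XXX/O../.O.] O move#2: (1,1):+1/XXX/OO./.O.*, (1,2):+1/XXX/O.O/.O., (2,0):+1/XXX/O../OO., (2,2):+1/XXX/O../.OO
[XXX/OO./.O.] X move#3: (1,2):-1/XXX/OOX/.O.*, (2,0):-1/XXX/OO./XO., (2,2):-1/XXX/OO./.OX
[XXX/OOX/.O.] O move#4: (2,0):-1/XXX/OOX/OO., (2,2):+1/XXX/OOX/.OO*
[XXX/OOX/.OO] end (terminal -1, X#5); searched X.X/O../.O. to 7

value(X.X/O../.O., X) = -1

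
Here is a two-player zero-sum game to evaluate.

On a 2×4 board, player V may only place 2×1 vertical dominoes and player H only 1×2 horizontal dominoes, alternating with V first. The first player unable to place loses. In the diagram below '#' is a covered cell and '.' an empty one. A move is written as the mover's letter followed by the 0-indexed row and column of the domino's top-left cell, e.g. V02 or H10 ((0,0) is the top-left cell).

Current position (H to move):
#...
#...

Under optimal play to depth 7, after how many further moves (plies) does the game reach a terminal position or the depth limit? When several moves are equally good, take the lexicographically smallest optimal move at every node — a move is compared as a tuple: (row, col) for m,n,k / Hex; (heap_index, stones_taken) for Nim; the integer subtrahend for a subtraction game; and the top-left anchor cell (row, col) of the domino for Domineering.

PV length from [#.../#...]: 3 plies

[#.../#...] H move#1: H01:+1/###./#...*, H02:+1/#.##/#..., H11:+1/#.../###., H12:+1/#.../#.##
[###./#...] V move#2: V03:-1/####/#..#*
[####/#..#] H move#3: H11:+1/####/####*
[####/####] end (terminal -1, V#4); searched #.../#... to 7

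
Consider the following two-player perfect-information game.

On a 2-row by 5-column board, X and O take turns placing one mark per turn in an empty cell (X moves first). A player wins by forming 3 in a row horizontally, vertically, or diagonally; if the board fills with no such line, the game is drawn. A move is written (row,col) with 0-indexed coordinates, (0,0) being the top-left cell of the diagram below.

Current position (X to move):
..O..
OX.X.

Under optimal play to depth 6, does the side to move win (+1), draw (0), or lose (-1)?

[..O../OX.X.] X move#1: (0,0):+0/X.O../OX.X., (0,1):+0/.XO../OX.X., (0,3):+0/..OX./OX.X., (0,4):+0/..O.X/OX.X., (1,2):+1/..O../OXXX.*, (1,4):+0/..O../OX.XX
[..O../OXXX.] end (terminal -1, O#2); searched ..O../OX.X. to 6

value(..O../OX.X., X) = +1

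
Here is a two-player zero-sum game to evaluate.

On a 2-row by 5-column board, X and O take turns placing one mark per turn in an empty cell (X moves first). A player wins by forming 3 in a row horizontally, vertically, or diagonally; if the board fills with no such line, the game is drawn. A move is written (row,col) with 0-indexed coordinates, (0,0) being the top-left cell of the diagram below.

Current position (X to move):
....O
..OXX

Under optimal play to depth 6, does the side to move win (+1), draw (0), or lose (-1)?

value(....O/..OXX, X) = 0

p1 X@[....O/..OXX]: (0,0)[X...O/..OXX]+0* (0,1)[.X..O/..OXX]+0 (0,2)[..X.O/..OXX]+0 (0,3)[...XO/..OXX]+0 (1,0)[....O/X.OXX]+0 (1,1)[....O/.XOXX]+0
p2 O@[X...O/..OXX]: (0,1)[XO..O/..OXX]+0* (0,2)[X.O.O/..OXX]+0 (0,3)[X..OO/..OXX]+0 (1,0)[X...O/O.OXX]+0 (1,1)[X...O/.OOXX]+0
p3 X@[XO..O/..OXX]: (0,2)[XOX.O/..OXX]+0* (0,3)[XO.XO/..OXX]+0 (1,0)[XO..O/X.OXX]+0 (1,1)[XO..O/.XOXX]+0
p4 O@[XOX.O/..OXX]: (0,3)[XOXOO/..OXX]+0* (1,0)[XOX.O/O.OXX]+0 (1,1)[XOX.O/.OOXX]+0
p5 X@[XOXOO/..OXX]: (1,0)[XOXOO/X.OXX]+0* (1,1)[XOXOO/.XOXX]+0
p6 O@[XOXOO/X.OXX]: (1,1)[XOXOO/XOOXX]+0*
p7 X@[XOXOO/XOOXX] terminal +0; root [....O/..OXX] d6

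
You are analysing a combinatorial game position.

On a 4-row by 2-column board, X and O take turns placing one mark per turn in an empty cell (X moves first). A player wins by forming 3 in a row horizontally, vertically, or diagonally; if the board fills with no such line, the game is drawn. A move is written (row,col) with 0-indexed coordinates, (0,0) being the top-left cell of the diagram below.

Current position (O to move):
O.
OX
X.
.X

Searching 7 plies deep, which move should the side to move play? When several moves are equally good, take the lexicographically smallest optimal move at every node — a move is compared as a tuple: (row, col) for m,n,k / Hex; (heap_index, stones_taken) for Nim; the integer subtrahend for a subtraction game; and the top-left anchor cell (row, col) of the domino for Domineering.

[O./OX/X./.X] O move#1: (0,1):-1/OO/OX/X./.X, (2,1):+0/O./OX/XO/.X*, (3,0):-1/O./OX/X./OX
[O./OX/XO/.X] X move#2: (0,1):+0/OX/OX/XO/.X*, (3,0):+0/O./OX/XO/XX
[OX/OX/XO/.X] O move#3: (3,0):+0/OX/OX/XO/OX*
[OX/OX/XO/OX] end (terminal +0, X#4); searched O./OX/X./.X to 7

O's best at [O./OX/X./.X]: (2,1)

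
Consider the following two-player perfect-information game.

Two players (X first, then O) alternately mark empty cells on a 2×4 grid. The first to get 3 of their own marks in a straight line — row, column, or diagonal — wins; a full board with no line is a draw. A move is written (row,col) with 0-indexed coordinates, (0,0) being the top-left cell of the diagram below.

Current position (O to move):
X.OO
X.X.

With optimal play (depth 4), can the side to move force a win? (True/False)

ply 1, O at X.OO/X.X. | (0,1)=+1→XOOO/X.X.*; (1,1)=+0→X.OO/XOX.; (1,3)=-1→X.OO/X.XO
ply 2: XOOO/X.X. is terminal -1 (X); from X.OO/X.X. depth 4

O winning at [X.OO/X.X.]: True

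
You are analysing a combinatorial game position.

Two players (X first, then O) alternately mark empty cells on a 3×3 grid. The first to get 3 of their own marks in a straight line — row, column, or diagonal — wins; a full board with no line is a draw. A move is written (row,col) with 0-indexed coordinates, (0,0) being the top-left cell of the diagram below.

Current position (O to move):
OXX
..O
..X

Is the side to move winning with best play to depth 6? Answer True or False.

[OXX/..O/..X] O move#1: (1,0):+1/OXX/O.O/..X*, (1,1):+0/OXX/.OO/..X, (2,0):+0/OXX/..O/O.X, (2,1):+0/OXX/..O/.OX
[OXX/O.O/..X] X move#2: (1,1):-1/OXX/OXO/..X*, (2,0):-1/OXX/O.O/X.X, (2,1):-1/OXX/O.O/.XX
[OXX/OXO/..X] O move#3: (2,0):+1/OXX/OXO/O.X*, (2,1):-1/OXX/OXO/.OX
[OXX/OXO/O.X] end (terminal -1, X#4); searched OXX/..O/..X to 6

O winning at [OXX/..O/..X]: True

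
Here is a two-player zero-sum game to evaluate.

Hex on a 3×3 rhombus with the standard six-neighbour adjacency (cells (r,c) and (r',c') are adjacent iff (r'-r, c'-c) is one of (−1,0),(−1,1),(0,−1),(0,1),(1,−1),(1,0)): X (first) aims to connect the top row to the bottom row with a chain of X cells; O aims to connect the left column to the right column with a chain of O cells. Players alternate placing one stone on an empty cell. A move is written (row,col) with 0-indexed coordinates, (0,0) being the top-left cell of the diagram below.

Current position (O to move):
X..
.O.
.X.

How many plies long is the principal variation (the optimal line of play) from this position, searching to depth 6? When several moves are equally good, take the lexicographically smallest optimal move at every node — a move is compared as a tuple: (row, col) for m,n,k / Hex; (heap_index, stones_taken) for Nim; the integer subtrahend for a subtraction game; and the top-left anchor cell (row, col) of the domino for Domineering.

PV length from [X../.O./.X.]: 5 plies

[X../.O./.X.] O move#1: (0,1):+1/XO./.O./.X.*, (0,2):+1/X.O/.O./.X., (1,0):+1/X../OO./.X., (1,2):+1/X../.OO/.X., (2,0):+1/X../.O./OX., (2,2):+1/X../.O./.XO
[XO./.O./.X.] X move#2: (0,2):-1/XOX/.O./.X.*, (1,0):-1/XO./XO./.X., (1,2):-1/XO./.OX/.X., (2,0):-1/XO./.O./XX., (2,2):-1/XO./.O./.XX
[XOX/.O./.X.] O move#3: (1,0):-1/XOX/OO./.X., (1,2):+1/XOX/.OO/.X.*, (2,0):-1/XOX/.O./OX., (2,2):-1/XOX/.O./.XO
[XOX/.OO/.X.] X move#4: (1,0):-1/XOX/XOO/.X.*, (2,0):-1/XOX/.OO/XX., (2,2):-1/XOX/.OO/.XX
[XOX/XOO/.X.] O move#5: (2,0):+1/XOX/XOO/OX.*, (2,2):-1/XOX/XOO/.XO
[XOX/XOO/OX.] end (terminal -1, X#6); searched X../.O./.X. to 6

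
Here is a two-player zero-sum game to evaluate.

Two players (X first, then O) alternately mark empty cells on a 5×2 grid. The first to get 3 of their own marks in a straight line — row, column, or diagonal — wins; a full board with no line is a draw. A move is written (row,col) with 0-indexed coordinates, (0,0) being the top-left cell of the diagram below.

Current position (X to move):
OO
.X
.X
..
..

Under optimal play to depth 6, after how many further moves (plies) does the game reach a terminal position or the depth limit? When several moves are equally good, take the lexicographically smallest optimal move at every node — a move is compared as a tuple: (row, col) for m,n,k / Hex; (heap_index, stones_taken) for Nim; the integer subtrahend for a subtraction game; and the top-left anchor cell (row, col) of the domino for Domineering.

PV length from [OO/.X/.X/../..]: 5 plies

p1 X@[OO/.X/.X/../..]: (1,0)[OO/XX/.X/../..]+0 (2,0)[OO/.X/XX/../..]+1* (3,0)[OO/.X/.X/X./..]+1 (3,1)[OO/.X/.X/.X/..]+1 (4,0)[OO/.X/.X/../X.]+0 (4,1)[OO/.X/.X/../.X]+0
p2 O@[OO/.X/XX/../..]: (1,0)[OO/OX/XX/../..]-1* (3,0)[OO/.X/XX/O./..]-1 (3,1)[OO/.X/XX/.O/..]-1 (4,0)[OO/.X/XX/../O.]-1 (4,1)[OO/.X/XX/../.O]-1
p3 X@[OO/OX/XX/../..]: (3,0)[OO/OX/XX/X./..]+1* (3,1)[OO/OX/XX/.X/..]+1 (4,0)[OO/OX/XX/../X.]+1 (4,1)[OO/OX/XX/../.X]+0
p4 O@[OO/OX/XX/X./..]: (3,1)[OO/OX/XX/XO/..]-1* (4,0)[OO/OX/XX/X./O.]-1 (4,1)[OO/OX/XX/X./.O]-1
p5 X@[OO/OX/XX/XO/..]: (4,0)[OO/OX/XX/XO/X.]+1* (4,1)[OO/OX/XX/XO/.X]+0
p6 O@[OO/OX/XX/XO/X.] terminal -1; root [OO/.X/.X/../..] d6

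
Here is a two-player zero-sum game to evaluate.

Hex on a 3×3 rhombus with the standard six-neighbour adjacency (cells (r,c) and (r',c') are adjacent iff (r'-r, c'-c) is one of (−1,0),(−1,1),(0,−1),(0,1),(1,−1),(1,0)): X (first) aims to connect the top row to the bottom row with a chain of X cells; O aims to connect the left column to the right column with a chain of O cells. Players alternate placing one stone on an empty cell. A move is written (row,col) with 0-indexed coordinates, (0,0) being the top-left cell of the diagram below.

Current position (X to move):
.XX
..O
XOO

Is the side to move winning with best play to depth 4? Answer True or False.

[.XX/..O/XOO] X move#1: (0,0):+1/XXX/..O/XOO*, (1,0):+1/.XX/X.O/XOO, (1,1):+1/.XX/.XO/XOO
[XXX/..O/XOO] O move#2: (1,0):-1/XXX/O.O/XOO*, (1,1):-1/XXX/.OO/XOO
[XXX/O.O/XOO] X move#3: (1,1):+1/XXX/OXO/XOO*
[XXX/OXO/XOO] end (terminal -1, O#4); searched .XX/..O/XOO to 4

X winning at [.XX/..O/XOO]: True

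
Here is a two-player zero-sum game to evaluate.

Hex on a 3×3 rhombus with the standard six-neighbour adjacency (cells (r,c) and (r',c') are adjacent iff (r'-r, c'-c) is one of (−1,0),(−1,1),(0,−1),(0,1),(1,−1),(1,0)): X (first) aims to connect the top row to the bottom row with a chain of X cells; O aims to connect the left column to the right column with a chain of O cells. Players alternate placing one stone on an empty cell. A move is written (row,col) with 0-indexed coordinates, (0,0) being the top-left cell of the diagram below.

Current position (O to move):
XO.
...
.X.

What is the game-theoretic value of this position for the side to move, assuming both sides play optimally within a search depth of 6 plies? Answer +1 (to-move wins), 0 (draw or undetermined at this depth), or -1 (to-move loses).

ply 1, O at XO./.../.X. | (0,2)=-1→XOO/.../.X.; (1,0)=-1→XO./O../.X.; (1,1)=+1→XO./.O./.X.*; (1,2)=-1→XO./..O/.X.; (2,0)=-1→XO./.../OX.; (2,2)=-1→XO./.../.XO
ply 2, X at XO./.O./.X. | (0,2)=-1→XOX/.O./.X.*; (1,0)=-1→XO./XO./.X.; (1,2)=-1→XO./.OX/.X.; (2,0)=-1→XO./.O./XX.; (2,2)=-1→XO./.O./.XX
ply 3, O at XOX/.O./.X. | (1,0)=-1→XOX/OO./.X.; (1,2)=+1→XOX/.OO/.X.*; (2,0)=-1→XOX/.O./OX.; (2,2)=-1→XOX/.O./.XO
ply 4, X at XOX/.OO/.X. | (1,0)=-1→XOX/XOO/.X.*; (2,0)=-1→XOX/.OO/XX.; (2,2)=-1→XOX/.OO/.XX
ply 5, O at XOX/XOO/.X. | (2,0)=+1→XOX/XOO/OX.*; (2,2)=-1→XOX/XOO/.XO
ply 6: XOX/XOO/OX. is terminal -1 (X); from XO./.../.X. depth 6

value(XO./.../.X., O) = +1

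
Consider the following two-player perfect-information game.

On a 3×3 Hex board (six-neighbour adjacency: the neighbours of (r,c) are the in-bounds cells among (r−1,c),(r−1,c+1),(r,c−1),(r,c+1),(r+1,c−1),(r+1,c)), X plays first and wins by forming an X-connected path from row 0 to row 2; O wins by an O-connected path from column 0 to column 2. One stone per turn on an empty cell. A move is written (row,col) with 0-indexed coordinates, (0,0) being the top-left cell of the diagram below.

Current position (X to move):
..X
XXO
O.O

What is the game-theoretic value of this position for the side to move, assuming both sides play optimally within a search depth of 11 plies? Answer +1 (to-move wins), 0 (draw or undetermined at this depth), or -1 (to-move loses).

value(..X/XXO/O.O, X) = +1

ply 1, X at ..X/XXO/O.O | (0,0)=-1→X.X/XXO/O.O; (0,1)=-1→.XX/XXO/O.O; (2,1)=+1→..X/XXO/OXO*
ply 2: ..X/XXO/OXO is terminal -1 (O); from ..X/XXO/O.O depth 11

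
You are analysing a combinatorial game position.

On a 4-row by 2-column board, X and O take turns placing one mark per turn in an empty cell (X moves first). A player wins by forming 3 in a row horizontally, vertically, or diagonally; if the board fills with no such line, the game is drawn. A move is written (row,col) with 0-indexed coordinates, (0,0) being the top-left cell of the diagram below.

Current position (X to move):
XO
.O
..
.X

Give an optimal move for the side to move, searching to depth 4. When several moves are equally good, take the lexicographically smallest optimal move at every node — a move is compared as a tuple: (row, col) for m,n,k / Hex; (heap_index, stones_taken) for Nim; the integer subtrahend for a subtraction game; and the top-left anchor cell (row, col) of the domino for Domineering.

ply 1, X at XO/.O/../.X | (1,0)=-1→XO/XO/../.X; (2,0)=-1→XO/.O/X./.X; (2,1)=+0→XO/.O/.X/.X*; (3,0)=-1→XO/.O/../XX
ply 2, O at XO/.O/.X/.X | (1,0)=+0→XO/OO/.X/.X*; (2,0)=+0→XO/.O/OX/.X; (3,0)=+0→XO/.O/.X/OX
ply 3, X at XO/OO/.X/.X | (2,0)=+0→XO/OO/XX/.X*; (3,0)=+0→XO/OO/.X/XX
ply 4, O at XO/OO/XX/.X | (3,0)=+0→XO/OO/XX/OX*
ply 5: XO/OO/XX/OX is terminal +0 (X); from XO/.O/../.X depth 4

X's best at [XO/.O/../.X]: (2,1)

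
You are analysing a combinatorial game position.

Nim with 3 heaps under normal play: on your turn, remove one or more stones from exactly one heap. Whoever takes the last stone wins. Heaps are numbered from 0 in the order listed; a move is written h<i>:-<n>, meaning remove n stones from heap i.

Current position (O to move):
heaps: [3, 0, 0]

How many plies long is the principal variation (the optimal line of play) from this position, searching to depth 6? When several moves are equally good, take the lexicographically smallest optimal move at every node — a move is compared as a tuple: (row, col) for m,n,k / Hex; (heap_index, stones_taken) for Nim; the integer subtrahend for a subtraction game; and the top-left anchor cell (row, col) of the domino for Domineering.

p1 O@[(3,0,0)]: h0:-1[(2,0,0)]-1 h0:-2[(1,0,0)]-1 h0:-3[(0,0,0)]+1*
p2 X@[(0,0,0)] terminal -1; root [(3,0,0)] d6

PV length from [(3,0,0)]: 1 ply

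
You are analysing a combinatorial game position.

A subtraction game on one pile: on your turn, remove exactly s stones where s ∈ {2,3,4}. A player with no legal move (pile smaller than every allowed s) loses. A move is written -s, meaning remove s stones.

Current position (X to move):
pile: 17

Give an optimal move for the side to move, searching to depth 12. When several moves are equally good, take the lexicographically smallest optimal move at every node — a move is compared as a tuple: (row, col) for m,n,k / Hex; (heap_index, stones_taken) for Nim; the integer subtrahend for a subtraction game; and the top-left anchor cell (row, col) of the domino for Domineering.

X's best at [17]: -4

ply 1, X at 17 | -2=-1→15; -3=-1→14; -4=+1→13*
ply 2, O at 13 | -2=-1→11*; -3=-1→10; -4=-1→9
ply 3, X at 11 | -2=-1→9; -3=-1→8; -4=+1→7*
ply 4, O at 7 | -2=-1→5*; -3=-1→4; -4=-1→3
ply 5, X at 5 | -2=-1→3; -3=-1→2; -4=+1→1*
ply 6: 1 is terminal -1 (O); from 17 depth 12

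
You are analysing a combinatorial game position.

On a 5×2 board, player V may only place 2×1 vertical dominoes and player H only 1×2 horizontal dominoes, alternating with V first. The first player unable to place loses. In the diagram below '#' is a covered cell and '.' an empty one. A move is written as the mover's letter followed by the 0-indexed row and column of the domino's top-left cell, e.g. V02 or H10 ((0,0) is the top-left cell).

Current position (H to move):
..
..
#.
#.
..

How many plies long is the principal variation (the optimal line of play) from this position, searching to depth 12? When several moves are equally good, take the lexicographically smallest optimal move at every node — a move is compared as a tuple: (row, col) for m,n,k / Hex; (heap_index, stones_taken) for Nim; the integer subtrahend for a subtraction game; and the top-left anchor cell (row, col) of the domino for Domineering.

ply 1, H at ../../#./#./.. | H00=+1→##/../#./#./..*; H10=+1→../##/#./#./..; H40=-1→../../#./#./##
ply 2, V at ##/../#./#./.. | V11=-1→##/.#/##/#./..*; V21=-1→##/../##/##/..; V31=-1→##/../#./##/.#
ply 3, H at ##/.#/##/#./.. | H40=+1→##/.#/##/#./##*
ply 4: ##/.#/##/#./## is terminal -1 (V); from ../../#./#./.. depth 12

PV length from [../../#./#./..]: 3 plies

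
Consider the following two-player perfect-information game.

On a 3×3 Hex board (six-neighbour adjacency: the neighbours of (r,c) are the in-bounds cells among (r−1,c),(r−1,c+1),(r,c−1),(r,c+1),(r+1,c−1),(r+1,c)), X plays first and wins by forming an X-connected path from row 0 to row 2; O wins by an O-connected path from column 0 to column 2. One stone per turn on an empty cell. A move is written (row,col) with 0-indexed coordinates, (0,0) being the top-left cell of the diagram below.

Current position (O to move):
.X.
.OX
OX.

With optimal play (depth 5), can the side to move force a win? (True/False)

O winning at [.X./.OX/OX.]: True

ply 1, O at .X./.OX/OX. | (0,0)=-1→OX./.OX/OX.; (0,2)=+1→.XO/.OX/OX.*; (1,0)=-1→.X./OOX/OX.; (2,2)=-1→.X./.OX/OXO
ply 2: .XO/.OX/OX. is terminal -1 (X); from .X./.OX/OX. depth 5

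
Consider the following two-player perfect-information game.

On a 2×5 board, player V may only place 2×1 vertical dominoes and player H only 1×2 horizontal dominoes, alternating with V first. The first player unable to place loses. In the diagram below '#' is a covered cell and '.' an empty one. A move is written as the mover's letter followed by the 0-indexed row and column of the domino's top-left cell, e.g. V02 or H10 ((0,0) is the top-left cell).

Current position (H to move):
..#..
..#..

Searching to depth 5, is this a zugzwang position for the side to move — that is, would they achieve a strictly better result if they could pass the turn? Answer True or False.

zugzwang(..#../..#.., H) = True

ply 1, H at ..#../..#.. | H00=-1→###../..#..*; H03=-1→..###/..#..; H10=-1→..#../###..; H13=-1→..#../..###
ply 2, V at ###../..#.. | V03=+1→####./..##.*; V04=+1→###.#/..#.#
ply 3, H at ####./..##. | H10=-1→####./####.*
ply 4, V at ####./####. | V04=+1→#####/#####*
ply 5: #####/##### is terminal -1 (H); from ..#../..#.. depth 5
suppose H passes — search the same position with V to move:
pass> ply 1, V at ..#../..#.. | V00=-1→#.#../#.#..*; V01=-1→.##../.##..; V03=-1→..##./..##.; V04=-1→..#.#/..#.#
pass> ply 2, H at #.#../#.#.. | H03=+1→#.###/#.#..*; H13=+1→#.#../#.###
pass> ply 3, V at #.###/#.#.. | V01=-1→#####/###..*
pass> ply 4, H at #####/###.. | H13=+1→#####/#####*
pass> ply 5: #####/##### is terminal -1 (V); from ..#../..#.. depth 5
for H: play -1, pass +1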